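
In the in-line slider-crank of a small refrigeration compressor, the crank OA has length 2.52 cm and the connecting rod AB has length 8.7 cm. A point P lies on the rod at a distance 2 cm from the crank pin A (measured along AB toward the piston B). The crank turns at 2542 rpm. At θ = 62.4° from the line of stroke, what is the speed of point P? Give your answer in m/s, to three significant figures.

6.58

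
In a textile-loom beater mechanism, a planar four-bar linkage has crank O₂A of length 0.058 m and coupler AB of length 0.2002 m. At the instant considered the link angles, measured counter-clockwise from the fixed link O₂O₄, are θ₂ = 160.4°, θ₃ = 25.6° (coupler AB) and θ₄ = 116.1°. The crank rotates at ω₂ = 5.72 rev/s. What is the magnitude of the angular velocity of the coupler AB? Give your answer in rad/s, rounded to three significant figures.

7.27

ω₂ = 35.94 rad/s (from 5.72 rev/s).
Differentiating the loop-closure r₂e^{iθ₂}+r₃e^{iθ₃}=r₁+r₄e^{iθ₄} gives r₂ω₂e^{iθ₂}+r₃ω₃e^{iθ₃}=r₄ω₄e^{iθ₄}.
Eliminating the other unknown: ω₃ = r₂ω₂ sin(θ₄−θ₂) / [r₃ sin(θ₃−θ₄)].
Numerator sine = -0.69842; denominator sine = -0.99996.
Result = 0.058·35.94·(-0.69842) / (0.2002·(-0.99996)) = +7.2723 rad/s; magnitude 7.2723 rad/s.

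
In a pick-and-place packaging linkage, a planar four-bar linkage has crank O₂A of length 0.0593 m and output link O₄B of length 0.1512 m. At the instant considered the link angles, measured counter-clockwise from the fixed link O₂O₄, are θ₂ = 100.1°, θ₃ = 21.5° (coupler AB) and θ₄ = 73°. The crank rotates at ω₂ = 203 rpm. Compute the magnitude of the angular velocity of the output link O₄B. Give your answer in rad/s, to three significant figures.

10.4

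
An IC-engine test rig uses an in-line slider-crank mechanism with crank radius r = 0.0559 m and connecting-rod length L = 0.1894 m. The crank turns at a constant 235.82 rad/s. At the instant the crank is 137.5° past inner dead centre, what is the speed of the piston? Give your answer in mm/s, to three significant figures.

ω = 235.8 rad/s
For an in-line slider-crank, x = r cosθ + √(L² − r² sin²θ), so v = −rω sinθ·[1 + r cosθ/√(L² − r² sin²θ)].
With r = 0.0559 m, L = 0.1894 m, θ = 137.5°: √(L² − r² sin²θ) = 0.1856 m.
v = −0.0559·235.8·0.67559·[1 + 0.0559·-0.73728/0.1856] = -6.9282 m/s.
|v| = 6.9282 m/s = 6928.2 mm/s.

6930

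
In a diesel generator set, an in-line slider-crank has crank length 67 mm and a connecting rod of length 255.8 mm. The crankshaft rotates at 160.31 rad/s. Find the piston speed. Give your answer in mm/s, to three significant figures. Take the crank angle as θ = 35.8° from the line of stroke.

7630

ω = 160.3 rad/s
For an in-line slider-crank, x = r cosθ + √(L² − r² sin²θ), so v = −rω sinθ·[1 + r cosθ/√(L² − r² sin²θ)].
With r = 0.067 m, L = 0.2558 m, θ = 35.8°: √(L² − r² sin²θ) = 0.25278 m.
v = −0.067·160.3·0.58496·[1 + 0.067·0.81106/0.25278] = -7.6336 m/s.
|v| = 7.6336 m/s = 7633.6 mm/s.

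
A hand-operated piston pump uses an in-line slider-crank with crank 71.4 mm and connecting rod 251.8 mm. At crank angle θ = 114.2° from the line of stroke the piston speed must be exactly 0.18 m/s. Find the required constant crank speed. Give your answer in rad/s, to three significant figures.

3.14

For an in-line slider-crank, |v_piston| = rω|sinθ|·[1 + r cosθ/√(L² − r² sin²θ)].
With r = 0.0714 m, L = 0.2518 m, θ = 114.2°: the bracketed kinematic factor |dx/dθ| = 0.057289 m.
ω = v/|dx/dθ| = 0.18/0.057289 = 3.142 rad/s.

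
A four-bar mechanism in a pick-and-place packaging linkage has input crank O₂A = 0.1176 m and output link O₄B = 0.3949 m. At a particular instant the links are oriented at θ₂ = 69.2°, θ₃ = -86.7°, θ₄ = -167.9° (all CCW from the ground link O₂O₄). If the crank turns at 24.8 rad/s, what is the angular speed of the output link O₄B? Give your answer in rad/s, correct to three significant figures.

ω₂ = 24.8 rad/s
Differentiating the loop-closure r₂e^{iθ₂}+r₃e^{iθ₃}=r₁+r₄e^{iθ₄} gives r₂ω₂e^{iθ₂}+r₃ω₃e^{iθ₃}=r₄ω₄e^{iθ₄}.
Eliminating the other unknown: ω₄ = r₂ω₂ sin(θ₂−θ₃) / [r₄ sin(θ₄−θ₃)].
Numerator sine = +0.40833; denominator sine = -0.98823.
Result = 0.1176·24.8·(+0.40833) / (0.3949·(-0.98823)) = -3.0516 rad/s; magnitude 3.0516 rad/s.

3.05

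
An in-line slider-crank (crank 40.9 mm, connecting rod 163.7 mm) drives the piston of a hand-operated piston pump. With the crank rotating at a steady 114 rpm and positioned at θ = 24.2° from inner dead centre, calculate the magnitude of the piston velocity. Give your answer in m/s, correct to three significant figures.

0.246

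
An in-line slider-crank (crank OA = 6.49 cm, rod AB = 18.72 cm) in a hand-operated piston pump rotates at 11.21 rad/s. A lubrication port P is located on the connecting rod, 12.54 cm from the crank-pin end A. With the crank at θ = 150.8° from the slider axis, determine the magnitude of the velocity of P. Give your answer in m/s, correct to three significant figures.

ω = 11.21 rad/s.  Crank-pin speed |V_A| = rω = 0.72753 m/s, perpendicular to OA.
Rod angle: sinφ = −(r/L) sinθ ⇒ φ = -9.738°; ω_rod = −rω cosθ/√(L²−r²sin²θ) = +3.4421 rad/s.
V_P = V_A + ω_rod × AP, with AP = 0.1254 m along the rod.
Components: V_Px = −rω sinθ − a·ω_rod·sinφ = -0.28193 m/s;  V_Py = rω cosθ + a·ω_rod·cosφ = -0.20966 m/s.
|V_P| = √(V_Px² + V_Py²) = 0.35134 m/s.

0.351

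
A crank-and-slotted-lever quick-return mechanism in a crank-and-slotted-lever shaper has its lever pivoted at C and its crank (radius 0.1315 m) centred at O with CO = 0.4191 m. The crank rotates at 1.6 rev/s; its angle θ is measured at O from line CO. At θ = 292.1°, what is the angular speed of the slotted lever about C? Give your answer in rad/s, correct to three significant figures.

ω = 10.05 rad/s (from 1.6 rev/s).
Crank pin A relative to C: A = (d + r cosθ, r sinθ); lever angle φ = atan2(r sinθ, d + r cosθ).
Differentiating tanφ: φ̇ = rω(d cosθ + r)/(d² + r² + 2dr cosθ).
d² + r² + 2dr cosθ = |CA|² = 0.234406 m²;  d cosθ + r = +0.28918 m.
|ω_lever| = |0.1315·10.05·+0.28918| / 0.234406 = 1.6309 rad/s.

1.63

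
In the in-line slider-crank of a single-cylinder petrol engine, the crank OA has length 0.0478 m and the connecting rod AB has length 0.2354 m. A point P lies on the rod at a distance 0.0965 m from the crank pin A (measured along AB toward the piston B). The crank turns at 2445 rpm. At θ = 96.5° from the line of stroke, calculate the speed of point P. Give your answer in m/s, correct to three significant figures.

12.1

ω = 256 rad/s.  Crank-pin speed |V_A| = rω = 12.239 m/s, perpendicular to OA.
Rod angle: sinφ = −(r/L) sinθ ⇒ φ = -11.640°; ω_rod = −rω cosθ/√(L²−r²sin²θ) = +6.0091 rad/s.
V_P = V_A + ω_rod × AP, with AP = 0.0965 m along the rod.
Components: V_Px = −rω sinθ − a·ω_rod·sinφ = -12.043 m/s;  V_Py = rω cosθ + a·ω_rod·cosφ = -0.8175 m/s.
|V_P| = √(V_Px² + V_Py²) = 12.071 m/s.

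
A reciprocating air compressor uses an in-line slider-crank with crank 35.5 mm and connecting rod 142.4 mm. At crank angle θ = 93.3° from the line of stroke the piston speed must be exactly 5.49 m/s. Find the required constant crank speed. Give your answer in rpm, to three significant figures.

1500

For an in-line slider-crank, |v_piston| = rω|sinθ|·[1 + r cosθ/√(L² − r² sin²θ)].
With r = 0.0355 m, L = 0.1424 m, θ = 93.3°: the bracketed kinematic factor |dx/dθ| = 0.034916 m.
ω = v/|dx/dθ| = 5.49/0.034916 = 157.23 rad/s.
N = 60ω/(2π) = 1501.5 rpm.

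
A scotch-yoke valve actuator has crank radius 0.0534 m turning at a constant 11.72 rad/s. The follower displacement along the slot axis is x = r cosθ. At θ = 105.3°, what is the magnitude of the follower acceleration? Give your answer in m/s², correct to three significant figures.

ω = 11.72 rad/s
x = r cosθ ⇒ ẍ = −rω² cosθ (ω constant).
|a| = rω²|cosθ| = 0.0534·(11.72)²·|cos 105.3°| = 1.9355 m/s².

1.94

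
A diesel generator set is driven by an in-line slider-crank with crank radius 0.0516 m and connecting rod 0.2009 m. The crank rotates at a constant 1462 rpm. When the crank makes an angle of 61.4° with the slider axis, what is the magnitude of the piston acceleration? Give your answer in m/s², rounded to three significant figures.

410

ω = 2π·1462/60 = 153.1 rad/s
x(θ) = r cosθ + √(L² − r² sin²θ); with ω constant, a = ω²·d²x/dθ².
d²x/dθ² = −r cosθ − r²(cos2θ)/√u − r⁴ sin²2θ/(4u^{3/2}),  u = L² − r² sin²θ = 0.0383084 m².
Substituting r = 0.0516 m, L = 0.2009 m, θ = 61.4°: d²x/dθ² = -0.017498 m.
a = ω²·d²x/dθ² = (153.1)²·(-0.017498) = -410.16 m/s²;  |a| = 410.16 m/s².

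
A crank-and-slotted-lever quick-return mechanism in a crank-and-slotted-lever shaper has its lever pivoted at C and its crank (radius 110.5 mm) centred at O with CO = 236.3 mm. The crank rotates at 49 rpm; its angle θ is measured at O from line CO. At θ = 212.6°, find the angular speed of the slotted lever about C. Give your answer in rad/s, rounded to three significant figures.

2.09

ω = 5.131 rad/s (from 49 rpm).
Crank pin A relative to C: A = (d + r cosθ, r sinθ); lever angle φ = atan2(r sinθ, d + r cosθ).
Differentiating tanφ: φ̇ = rω(d cosθ + r)/(d² + r² + 2dr cosθ).
d² + r² + 2dr cosθ = |CA|² = 0.0240531 m²;  d cosθ + r = -0.088572 m.
|ω_lever| = |0.1105·5.131·-0.088572| / 0.0240531 = 2.0879 rad/s.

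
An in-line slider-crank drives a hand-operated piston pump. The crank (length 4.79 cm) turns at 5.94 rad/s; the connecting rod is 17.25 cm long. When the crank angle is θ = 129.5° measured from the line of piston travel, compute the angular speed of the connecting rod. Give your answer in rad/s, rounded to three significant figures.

1.07

ω = 5.94 rad/s
The rod makes angle φ with the slider axis where L sinφ = r sinθ; differentiating, L cosφ·φ̇ = r ω cosθ.
L cosφ = √(L² − r² sin²θ) = 0.16849 m.
|ω_rod| = r ω |cosθ| / √(L² − r² sin²θ) = 0.0479·5.94·0.63608/0.16849 = 1.0741 rad/s.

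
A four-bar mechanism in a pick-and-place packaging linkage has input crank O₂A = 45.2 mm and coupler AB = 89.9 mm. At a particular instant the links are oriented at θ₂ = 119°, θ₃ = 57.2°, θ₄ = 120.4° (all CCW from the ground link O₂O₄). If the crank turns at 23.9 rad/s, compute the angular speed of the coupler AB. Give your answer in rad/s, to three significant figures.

ω₂ = 23.9 rad/s
Differentiating the loop-closure r₂e^{iθ₂}+r₃e^{iθ₃}=r₁+r₄e^{iθ₄} gives r₂ω₂e^{iθ₂}+r₃ω₃e^{iθ₃}=r₄ω₄e^{iθ₄}.
Eliminating the other unknown: ω₃ = r₂ω₂ sin(θ₄−θ₂) / [r₃ sin(θ₃−θ₄)].
Numerator sine = +0.02443; denominator sine = -0.89259.
Result = 0.0452·23.9·(+0.02443) / (0.0899·(-0.89259)) = -0.32892 rad/s; magnitude 0.32892 rad/s.

0.329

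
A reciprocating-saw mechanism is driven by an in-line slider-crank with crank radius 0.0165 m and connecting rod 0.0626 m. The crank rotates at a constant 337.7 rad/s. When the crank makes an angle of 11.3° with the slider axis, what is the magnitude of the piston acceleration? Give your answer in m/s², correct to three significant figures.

ω = 337.7 rad/s
x(θ) = r cosθ + √(L² − r² sin²θ); with ω constant, a = ω²·d²x/dθ².
d²x/dθ² = −r cosθ − r²(cos2θ)/√u − r⁴ sin²2θ/(4u^{3/2}),  u = L² − r² sin²θ = 0.00390831 m².
Substituting r = 0.0165 m, L = 0.0626 m, θ = 11.3°: d²x/dθ² = -0.020212 m.
a = ω²·d²x/dθ² = (337.7)²·(-0.020212) = -2305 m/s²;  |a| = 2305 m/s².

2300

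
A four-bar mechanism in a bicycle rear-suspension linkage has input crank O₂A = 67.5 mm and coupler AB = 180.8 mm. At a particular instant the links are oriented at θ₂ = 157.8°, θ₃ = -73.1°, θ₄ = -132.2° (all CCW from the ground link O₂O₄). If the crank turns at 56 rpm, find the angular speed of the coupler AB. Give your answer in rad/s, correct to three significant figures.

ω₂ = 5.864 rad/s (from 56 rpm).
Differentiating the loop-closure r₂e^{iθ₂}+r₃e^{iθ₃}=r₁+r₄e^{iθ₄} gives r₂ω₂e^{iθ₂}+r₃ω₃e^{iθ₃}=r₄ω₄e^{iθ₄}.
Eliminating the other unknown: ω₃ = r₂ω₂ sin(θ₄−θ₂) / [r₃ sin(θ₃−θ₄)].
Numerator sine = +0.93969; denominator sine = +0.85806.
Result = 0.0675·5.864·(+0.93969) / (0.1808·(+0.85806)) = +2.3977 rad/s; magnitude 2.3977 rad/s.

2.40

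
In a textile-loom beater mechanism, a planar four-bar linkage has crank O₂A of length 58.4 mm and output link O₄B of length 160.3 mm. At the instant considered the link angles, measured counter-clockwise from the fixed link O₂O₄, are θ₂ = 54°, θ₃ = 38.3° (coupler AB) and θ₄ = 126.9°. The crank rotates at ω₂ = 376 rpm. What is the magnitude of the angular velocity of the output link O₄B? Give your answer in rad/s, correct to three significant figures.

3.88

ω₂ = 39.37 rad/s (from 376 rpm).
Differentiating the loop-closure r₂e^{iθ₂}+r₃e^{iθ₃}=r₁+r₄e^{iθ₄} gives r₂ω₂e^{iθ₂}+r₃ω₃e^{iθ₃}=r₄ω₄e^{iθ₄}.
Eliminating the other unknown: ω₄ = r₂ω₂ sin(θ₂−θ₃) / [r₄ sin(θ₄−θ₃)].
Numerator sine = +0.27060; denominator sine = +0.99970.
Result = 0.0584·39.37·(+0.27060) / (0.1603·(+0.99970)) = +3.8829 rad/s; magnitude 3.8829 rad/s.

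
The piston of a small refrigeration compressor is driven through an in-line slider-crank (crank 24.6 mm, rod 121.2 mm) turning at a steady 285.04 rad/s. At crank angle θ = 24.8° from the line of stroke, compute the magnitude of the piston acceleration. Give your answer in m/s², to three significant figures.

2080

ω = 285 rad/s
x(θ) = r cosθ + √(L² − r² sin²θ); with ω constant, a = ω²·d²x/dθ².
d²x/dθ² = −r cosθ − r²(cos2θ)/√u − r⁴ sin²2θ/(4u^{3/2}),  u = L² − r² sin²θ = 0.014583 m².
Substituting r = 0.0246 m, L = 0.1212 m, θ = 24.8°: d²x/dθ² = -0.025609 m.
a = ω²·d²x/dθ² = (285)²·(-0.025609) = -2080.7 m/s²;  |a| = 2080.7 m/s².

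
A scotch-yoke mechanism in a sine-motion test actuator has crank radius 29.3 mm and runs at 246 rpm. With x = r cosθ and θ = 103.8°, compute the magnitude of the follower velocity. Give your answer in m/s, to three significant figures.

0.733

ω = 25.76 rad/s (from 246 rpm).
x = r cosθ ⇒ ẋ = −rω sinθ.
|v| = rω|sinθ| = 0.0293·25.76·|sin 103.8°| = 0.73301 m/s.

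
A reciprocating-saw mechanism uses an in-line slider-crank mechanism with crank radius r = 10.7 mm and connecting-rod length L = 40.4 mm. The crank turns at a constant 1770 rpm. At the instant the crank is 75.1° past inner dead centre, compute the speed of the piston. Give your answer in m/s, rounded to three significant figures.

ω = 2π·1770/60 = 185.4 rad/s
For an in-line slider-crank, x = r cosθ + √(L² − r² sin²θ), so v = −rω sinθ·[1 + r cosθ/√(L² − r² sin²θ)].
With r = 0.0107 m, L = 0.0404 m, θ = 75.1°: √(L² − r² sin²θ) = 0.039054 m.
v = −0.0107·185.4·0.96638·[1 + 0.0107·0.25713/0.039054] = -2.0516 m/s.
|v| = 2.0516 m/s.

2.05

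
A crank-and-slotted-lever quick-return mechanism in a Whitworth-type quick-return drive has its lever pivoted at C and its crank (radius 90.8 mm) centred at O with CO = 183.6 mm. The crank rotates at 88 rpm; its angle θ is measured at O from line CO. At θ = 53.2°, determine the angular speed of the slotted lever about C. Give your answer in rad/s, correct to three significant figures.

2.71

ω = 9.215 rad/s (from 88 rpm).
Crank pin A relative to C: A = (d + r cosθ, r sinθ); lever angle φ = atan2(r sinθ, d + r cosθ).
Differentiating tanφ: φ̇ = rω(d cosθ + r)/(d² + r² + 2dr cosθ).
d² + r² + 2dr cosθ = |CA|² = 0.0619261 m²;  d cosθ + r = +0.20078 m.
|ω_lever| = |0.0908·9.215·+0.20078| / 0.0619261 = 2.713 rad/s.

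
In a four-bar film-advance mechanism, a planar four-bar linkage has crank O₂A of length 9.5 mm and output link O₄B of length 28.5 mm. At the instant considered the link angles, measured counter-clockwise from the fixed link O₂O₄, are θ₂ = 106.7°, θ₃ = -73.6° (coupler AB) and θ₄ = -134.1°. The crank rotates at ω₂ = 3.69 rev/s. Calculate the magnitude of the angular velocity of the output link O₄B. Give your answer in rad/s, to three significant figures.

0.0465

ω₂ = 23.18 rad/s (from 3.69 rev/s).
Differentiating the loop-closure r₂e^{iθ₂}+r₃e^{iθ₃}=r₁+r₄e^{iθ₄} gives r₂ω₂e^{iθ₂}+r₃ω₃e^{iθ₃}=r₄ω₄e^{iθ₄}.
Eliminating the other unknown: ω₄ = r₂ω₂ sin(θ₂−θ₃) / [r₄ sin(θ₄−θ₃)].
Numerator sine = -0.00524; denominator sine = -0.87036.
Result = 0.0095·23.18·(-0.00524) / (0.0285·(-0.87036)) = +0.046493 rad/s; magnitude 0.046493 rad/s.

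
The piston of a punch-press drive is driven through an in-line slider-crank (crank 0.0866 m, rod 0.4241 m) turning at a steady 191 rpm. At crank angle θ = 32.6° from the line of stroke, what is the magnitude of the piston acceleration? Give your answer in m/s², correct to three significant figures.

32.2

ω = 2π·191/60 = 20 rad/s
x(θ) = r cosθ + √(L² − r² sin²θ); with ω constant, a = ω²·d²x/dθ².
d²x/dθ² = −r cosθ − r²(cos2θ)/√u − r⁴ sin²2θ/(4u^{3/2}),  u = L² − r² sin²θ = 0.177684 m².
Substituting r = 0.0866 m, L = 0.4241 m, θ = 32.6°: d²x/dθ² = -0.080574 m.
a = ω²·d²x/dθ² = (20)²·(-0.080574) = -32.234 m/s²;  |a| = 32.234 m/s².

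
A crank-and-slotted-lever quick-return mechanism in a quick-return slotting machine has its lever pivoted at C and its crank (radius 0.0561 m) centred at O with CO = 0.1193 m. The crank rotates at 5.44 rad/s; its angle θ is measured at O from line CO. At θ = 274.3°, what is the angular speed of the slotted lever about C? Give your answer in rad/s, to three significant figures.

1.08

ω = 5.44 rad/s
Crank pin A relative to C: A = (d + r cosθ, r sinθ); lever angle φ = atan2(r sinθ, d + r cosθ).
Differentiating tanφ: φ̇ = rω(d cosθ + r)/(d² + r² + 2dr cosθ).
d² + r² + 2dr cosθ = |CA|² = 0.0183833 m²;  d cosθ + r = +0.065045 m.
|ω_lever| = |0.0561·5.44·+0.065045| / 0.0183833 = 1.0798 rad/s.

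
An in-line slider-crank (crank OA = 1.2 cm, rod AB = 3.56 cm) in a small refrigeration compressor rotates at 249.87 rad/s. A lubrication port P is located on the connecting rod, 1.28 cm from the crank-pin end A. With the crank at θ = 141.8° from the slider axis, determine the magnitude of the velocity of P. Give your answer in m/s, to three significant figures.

2.25

ω = 249.9 rad/s.  Crank-pin speed |V_A| = rω = 2.9984 m/s, perpendicular to OA.
Rod angle: sinφ = −(r/L) sinθ ⇒ φ = -12.032°; ω_rod = −rω cosθ/√(L²−r²sin²θ) = +67.676 rad/s.
V_P = V_A + ω_rod × AP, with AP = 0.0128 m along the rod.
Components: V_Px = −rω sinθ − a·ω_rod·sinφ = -1.6737 m/s;  V_Py = rω cosθ + a·ω_rod·cosφ = -1.5091 m/s.
|V_P| = √(V_Px² + V_Py²) = 2.2536 m/s.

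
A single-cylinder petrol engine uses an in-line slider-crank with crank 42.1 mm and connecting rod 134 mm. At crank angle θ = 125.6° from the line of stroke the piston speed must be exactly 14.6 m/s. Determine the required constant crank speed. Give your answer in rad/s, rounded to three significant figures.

526

For an in-line slider-crank, |v_piston| = rω|sinθ|·[1 + r cosθ/√(L² − r² sin²θ)].
With r = 0.0421 m, L = 0.134 m, θ = 125.6°: the bracketed kinematic factor |dx/dθ| = 0.027756 m.
ω = v/|dx/dθ| = 14.6/0.027756 = 526.01 rad/s.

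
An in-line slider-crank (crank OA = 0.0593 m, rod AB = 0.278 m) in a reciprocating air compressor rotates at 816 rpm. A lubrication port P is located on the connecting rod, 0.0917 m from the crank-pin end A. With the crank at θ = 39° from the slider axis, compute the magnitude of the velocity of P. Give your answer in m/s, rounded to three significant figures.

4.28

ω = 85.45 rad/s.  Crank-pin speed |V_A| = rω = 5.0673 m/s, perpendicular to OA.
Rod angle: sinφ = −(r/L) sinθ ⇒ φ = -7.715°; ω_rod = −rω cosθ/√(L²−r²sin²θ) = -14.295 rad/s.
V_P = V_A + ω_rod × AP, with AP = 0.0917 m along the rod.
Components: V_Px = −rω sinθ − a·ω_rod·sinφ = -3.3649 m/s;  V_Py = rω cosθ + a·ω_rod·cosφ = +2.639 m/s.
|V_P| = √(V_Px² + V_Py²) = 4.2763 m/s.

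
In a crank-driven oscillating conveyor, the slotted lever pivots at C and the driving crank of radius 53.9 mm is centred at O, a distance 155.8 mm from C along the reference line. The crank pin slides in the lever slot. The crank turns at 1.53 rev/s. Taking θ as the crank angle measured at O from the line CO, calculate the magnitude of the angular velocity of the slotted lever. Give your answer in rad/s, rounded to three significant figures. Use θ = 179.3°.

5.08

ω = 9.613 rad/s (from 1.53 rev/s).
Crank pin A relative to C: A = (d + r cosθ, r sinθ); lever angle φ = atan2(r sinθ, d + r cosθ).
Differentiating tanφ: φ̇ = rω(d cosθ + r)/(d² + r² + 2dr cosθ).
d² + r² + 2dr cosθ = |CA|² = 0.0103849 m²;  d cosθ + r = -0.10189 m.
|ω_lever| = |0.0539·9.613·-0.10189| / 0.0103849 = 5.0837 rad/s.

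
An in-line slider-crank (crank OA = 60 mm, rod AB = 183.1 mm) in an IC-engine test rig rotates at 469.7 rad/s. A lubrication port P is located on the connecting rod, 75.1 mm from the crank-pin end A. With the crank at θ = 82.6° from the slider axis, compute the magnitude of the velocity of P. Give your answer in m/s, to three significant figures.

28.5

ω = 469.7 rad/s.  Crank-pin speed |V_A| = rω = 28.182 m/s, perpendicular to OA.
Rod angle: sinφ = −(r/L) sinθ ⇒ φ = -18.963°; ω_rod = −rω cosθ/√(L²−r²sin²θ) = -20.961 rad/s.
V_P = V_A + ω_rod × AP, with AP = 0.0751 m along the rod.
Components: V_Px = −rω sinθ − a·ω_rod·sinφ = -28.459 m/s;  V_Py = rω cosθ + a·ω_rod·cosφ = +2.141 m/s.
|V_P| = √(V_Px² + V_Py²) = 28.539 m/s.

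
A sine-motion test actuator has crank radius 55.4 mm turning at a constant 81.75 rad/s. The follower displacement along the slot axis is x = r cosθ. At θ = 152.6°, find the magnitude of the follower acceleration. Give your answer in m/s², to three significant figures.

329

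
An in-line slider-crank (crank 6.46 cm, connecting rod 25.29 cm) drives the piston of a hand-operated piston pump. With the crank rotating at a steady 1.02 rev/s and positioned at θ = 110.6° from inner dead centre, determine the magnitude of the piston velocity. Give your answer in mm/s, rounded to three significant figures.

ω = 2π·1.02 = 6.409 rad/s
For an in-line slider-crank, x = r cosθ + √(L² − r² sin²θ), so v = −rω sinθ·[1 + r cosθ/√(L² − r² sin²θ)].
With r = 0.0646 m, L = 0.2529 m, θ = 110.6°: √(L² − r² sin²θ) = 0.24556 m.
v = −0.0646·6.409·0.93606·[1 + 0.0646·-0.35184/0.24556] = -0.35167 m/s.
|v| = 0.35167 m/s = 351.67 mm/s.

352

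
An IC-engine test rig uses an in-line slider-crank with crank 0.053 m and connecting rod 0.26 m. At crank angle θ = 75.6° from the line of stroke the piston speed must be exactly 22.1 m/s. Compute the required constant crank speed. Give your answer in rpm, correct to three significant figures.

3910

For an in-line slider-crank, |v_piston| = rω|sinθ|·[1 + r cosθ/√(L² − r² sin²θ)].
With r = 0.053 m, L = 0.26 m, θ = 75.6°: the bracketed kinematic factor |dx/dθ| = 0.05399 m.
ω = v/|dx/dθ| = 22.1/0.05399 = 409.34 rad/s.
N = 60ω/(2π) = 3908.9 rpm.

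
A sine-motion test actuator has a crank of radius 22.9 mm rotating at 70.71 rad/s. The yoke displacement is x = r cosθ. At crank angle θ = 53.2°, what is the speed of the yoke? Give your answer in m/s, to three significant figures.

ω = 70.71 rad/s
x = r cosθ ⇒ ẋ = −rω sinθ.
|v| = rω|sinθ| = 0.0229·70.71·|sin 53.2°| = 1.2966 m/s.

1.30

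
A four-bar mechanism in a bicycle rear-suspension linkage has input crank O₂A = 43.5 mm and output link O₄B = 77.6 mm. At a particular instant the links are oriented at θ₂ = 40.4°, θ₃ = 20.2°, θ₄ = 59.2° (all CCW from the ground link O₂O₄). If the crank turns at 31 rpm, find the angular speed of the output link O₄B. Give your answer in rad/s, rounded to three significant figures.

ω₂ = 3.246 rad/s (from 31 rpm).
Differentiating the loop-closure r₂e^{iθ₂}+r₃e^{iθ₃}=r₁+r₄e^{iθ₄} gives r₂ω₂e^{iθ₂}+r₃ω₃e^{iθ₃}=r₄ω₄e^{iθ₄}.
Eliminating the other unknown: ω₄ = r₂ω₂ sin(θ₂−θ₃) / [r₄ sin(θ₄−θ₃)].
Numerator sine = +0.34530; denominator sine = +0.62932.
Result = 0.0435·3.246·(+0.34530) / (0.0776·(+0.62932)) = +0.99848 rad/s; magnitude 0.99848 rad/s.

0.998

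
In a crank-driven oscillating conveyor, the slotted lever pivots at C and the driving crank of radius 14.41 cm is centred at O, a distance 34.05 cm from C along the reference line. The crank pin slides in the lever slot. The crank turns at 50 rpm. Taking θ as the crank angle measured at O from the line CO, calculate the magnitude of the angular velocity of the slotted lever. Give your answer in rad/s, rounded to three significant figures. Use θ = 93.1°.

0.722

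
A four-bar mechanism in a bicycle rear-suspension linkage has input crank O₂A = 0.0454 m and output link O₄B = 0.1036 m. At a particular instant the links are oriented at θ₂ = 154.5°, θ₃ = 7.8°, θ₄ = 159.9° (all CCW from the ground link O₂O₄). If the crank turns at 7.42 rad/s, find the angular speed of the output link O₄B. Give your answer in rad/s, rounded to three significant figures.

ω₂ = 7.42 rad/s
Differentiating the loop-closure r₂e^{iθ₂}+r₃e^{iθ₃}=r₁+r₄e^{iθ₄} gives r₂ω₂e^{iθ₂}+r₃ω₃e^{iθ₃}=r₄ω₄e^{iθ₄}.
Eliminating the other unknown: ω₄ = r₂ω₂ sin(θ₂−θ₃) / [r₄ sin(θ₄−θ₃)].
Numerator sine = +0.54902; denominator sine = +0.46793.
Result = 0.0454·7.42·(+0.54902) / (0.1036·(+0.46793)) = +3.8151 rad/s; magnitude 3.8151 rad/s.

3.82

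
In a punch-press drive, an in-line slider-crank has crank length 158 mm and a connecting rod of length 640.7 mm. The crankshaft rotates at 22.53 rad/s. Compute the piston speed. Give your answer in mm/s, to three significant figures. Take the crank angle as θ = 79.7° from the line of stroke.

ω = 22.53 rad/s
For an in-line slider-crank, x = r cosθ + √(L² − r² sin²θ), so v = −rω sinθ·[1 + r cosθ/√(L² − r² sin²θ)].
With r = 0.158 m, L = 0.6407 m, θ = 79.7°: √(L² − r² sin²θ) = 0.62155 m.
v = −0.158·22.53·0.98389·[1 + 0.158·0.17880/0.62155] = -3.6616 m/s.
|v| = 3.6616 m/s = 3661.6 mm/s.

3660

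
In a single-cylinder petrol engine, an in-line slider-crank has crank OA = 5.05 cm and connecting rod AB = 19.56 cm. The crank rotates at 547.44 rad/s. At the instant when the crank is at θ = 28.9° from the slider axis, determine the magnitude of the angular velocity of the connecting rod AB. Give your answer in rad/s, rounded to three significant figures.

ω = 547.4 rad/s
The rod makes angle φ with the slider axis where L sinφ = r sinθ; differentiating, L cosφ·φ̇ = r ω cosθ.
L cosφ = √(L² − r² sin²θ) = 0.19407 m.
|ω_rod| = r ω |cosθ| / √(L² − r² sin²θ) = 0.0505·547.4·0.87546/0.19407 = 124.71 rad/s.

125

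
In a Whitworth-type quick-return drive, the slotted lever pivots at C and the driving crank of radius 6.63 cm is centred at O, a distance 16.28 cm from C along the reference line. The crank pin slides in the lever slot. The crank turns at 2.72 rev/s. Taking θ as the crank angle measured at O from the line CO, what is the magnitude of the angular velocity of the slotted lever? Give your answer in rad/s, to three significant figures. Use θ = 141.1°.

4.85

ω = 17.09 rad/s (from 2.72 rev/s).
Crank pin A relative to C: A = (d + r cosθ, r sinθ); lever angle φ = atan2(r sinθ, d + r cosθ).
Differentiating tanφ: φ̇ = rω(d cosθ + r)/(d² + r² + 2dr cosθ).
d² + r² + 2dr cosθ = |CA|² = 0.0140994 m²;  d cosθ + r = -0.060398 m.
|ω_lever| = |0.0663·17.09·-0.060398| / 0.0140994 = 4.8538 rad/s.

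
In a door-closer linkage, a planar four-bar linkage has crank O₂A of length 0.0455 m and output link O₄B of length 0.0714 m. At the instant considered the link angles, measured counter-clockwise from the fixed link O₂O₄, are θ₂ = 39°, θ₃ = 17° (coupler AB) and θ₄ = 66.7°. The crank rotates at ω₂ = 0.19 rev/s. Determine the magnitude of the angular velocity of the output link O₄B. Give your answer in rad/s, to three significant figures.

ω₂ = 1.194 rad/s (from 0.19 rev/s).
Differentiating the loop-closure r₂e^{iθ₂}+r₃e^{iθ₃}=r₁+r₄e^{iθ₄} gives r₂ω₂e^{iθ₂}+r₃ω₃e^{iθ₃}=r₄ω₄e^{iθ₄}.
Eliminating the other unknown: ω₄ = r₂ω₂ sin(θ₂−θ₃) / [r₄ sin(θ₄−θ₃)].
Numerator sine = +0.37461; denominator sine = +0.76267.
Result = 0.0455·1.194·(+0.37461) / (0.0714·(+0.76267)) = +0.37367 rad/s; magnitude 0.37367 rad/s.

0.374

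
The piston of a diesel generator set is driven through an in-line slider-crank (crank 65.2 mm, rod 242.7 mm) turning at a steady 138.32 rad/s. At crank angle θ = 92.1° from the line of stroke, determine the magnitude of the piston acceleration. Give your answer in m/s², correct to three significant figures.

ω = 138.3 rad/s
x(θ) = r cosθ + √(L² − r² sin²θ); with ω constant, a = ω²·d²x/dθ².
d²x/dθ² = −r cosθ − r²(cos2θ)/√u − r⁴ sin²2θ/(4u^{3/2}),  u = L² − r² sin²θ = 0.054658 m².
Substituting r = 0.0652 m, L = 0.2427 m, θ = 92.1°: d²x/dθ² = +0.020522 m.
a = ω²·d²x/dθ² = (138.3)²·(+0.020522) = +392.63 m/s²;  |a| = 392.63 m/s².

393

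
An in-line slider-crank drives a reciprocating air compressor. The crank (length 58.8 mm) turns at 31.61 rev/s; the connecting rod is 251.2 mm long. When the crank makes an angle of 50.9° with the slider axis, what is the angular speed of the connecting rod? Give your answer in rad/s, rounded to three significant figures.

29.8

ω = 198.6 rad/s (converted from 31.61 rev/s).
The rod makes angle φ with the slider axis where L sinφ = r sinθ; differentiating, L cosφ·φ̇ = r ω cosθ.
L cosφ = √(L² − r² sin²θ) = 0.24702 m.
|ω_rod| = r ω |cosθ| / √(L² − r² sin²θ) = 0.0588·198.6·0.63068/0.24702 = 29.816 rad/s.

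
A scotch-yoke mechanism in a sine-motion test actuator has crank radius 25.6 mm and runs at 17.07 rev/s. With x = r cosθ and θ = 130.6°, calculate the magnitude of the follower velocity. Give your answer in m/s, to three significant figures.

2.08

ω = 107.3 rad/s (from 17.07 rev/s).
x = r cosθ ⇒ ẋ = −rω sinθ.
|v| = rω|sinθ| = 0.0256·107.3·|sin 130.6°| = 2.0847 m/s.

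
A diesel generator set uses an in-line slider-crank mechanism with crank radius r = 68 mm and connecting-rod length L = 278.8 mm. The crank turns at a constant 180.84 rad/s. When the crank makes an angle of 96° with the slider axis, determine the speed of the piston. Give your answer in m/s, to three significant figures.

11.9

ω = 180.8 rad/s
For an in-line slider-crank, x = r cosθ + √(L² − r² sin²θ), so v = −rω sinθ·[1 + r cosθ/√(L² − r² sin²θ)].
With r = 0.068 m, L = 0.2788 m, θ = 96°: √(L² − r² sin²θ) = 0.27047 m.
v = −0.068·180.8·0.99452·[1 + 0.068·-0.10453/0.27047] = -11.908 m/s.
|v| = 11.908 m/s.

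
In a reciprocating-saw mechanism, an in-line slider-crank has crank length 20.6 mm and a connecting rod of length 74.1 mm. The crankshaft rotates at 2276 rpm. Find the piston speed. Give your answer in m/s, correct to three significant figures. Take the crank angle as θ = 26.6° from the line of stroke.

2.75

ω = 2π·2276/60 = 238.3 rad/s
For an in-line slider-crank, x = r cosθ + √(L² − r² sin²θ), so v = −rω sinθ·[1 + r cosθ/√(L² − r² sin²θ)].
With r = 0.0206 m, L = 0.0741 m, θ = 26.6°: √(L² − r² sin²θ) = 0.073524 m.
v = −0.0206·238.3·0.44776·[1 + 0.0206·0.89415/0.073524] = -2.7492 m/s.
|v| = 2.7492 m/s.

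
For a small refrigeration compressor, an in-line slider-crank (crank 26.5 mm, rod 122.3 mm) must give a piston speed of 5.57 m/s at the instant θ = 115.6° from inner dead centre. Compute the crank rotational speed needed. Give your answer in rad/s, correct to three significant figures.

258

For an in-line slider-crank, |v_piston| = rω|sinθ|·[1 + r cosθ/√(L² − r² sin²θ)].
With r = 0.0265 m, L = 0.1223 m, θ = 115.6°: the bracketed kinematic factor |dx/dθ| = 0.021617 m.
ω = v/|dx/dθ| = 5.57/0.021617 = 257.67 rad/s.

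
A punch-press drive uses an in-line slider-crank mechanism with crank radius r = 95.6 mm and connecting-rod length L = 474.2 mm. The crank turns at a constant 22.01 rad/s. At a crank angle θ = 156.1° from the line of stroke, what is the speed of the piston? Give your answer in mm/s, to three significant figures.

695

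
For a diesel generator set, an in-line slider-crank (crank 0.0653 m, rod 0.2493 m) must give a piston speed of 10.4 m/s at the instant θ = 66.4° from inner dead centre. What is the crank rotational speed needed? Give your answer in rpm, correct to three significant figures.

For an in-line slider-crank, |v_piston| = rω|sinθ|·[1 + r cosθ/√(L² − r² sin²θ)].
With r = 0.0653 m, L = 0.2493 m, θ = 66.4°: the bracketed kinematic factor |dx/dθ| = 0.066302 m.
ω = v/|dx/dθ| = 10.4/0.066302 = 156.86 rad/s.
N = 60ω/(2π) = 1497.9 rpm.

1500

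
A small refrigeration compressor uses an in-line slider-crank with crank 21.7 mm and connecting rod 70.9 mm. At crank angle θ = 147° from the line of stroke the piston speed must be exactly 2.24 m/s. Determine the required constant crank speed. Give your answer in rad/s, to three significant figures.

For an in-line slider-crank, |v_piston| = rω|sinθ|·[1 + r cosθ/√(L² − r² sin²θ)].
With r = 0.0217 m, L = 0.0709 m, θ = 147°: the bracketed kinematic factor |dx/dθ| = 0.0087419 m.
ω = v/|dx/dθ| = 2.24/0.0087419 = 256.24 rad/s.

256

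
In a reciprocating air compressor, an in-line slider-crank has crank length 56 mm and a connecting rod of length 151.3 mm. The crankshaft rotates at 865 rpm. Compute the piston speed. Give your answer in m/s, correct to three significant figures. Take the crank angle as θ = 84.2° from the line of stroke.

5.25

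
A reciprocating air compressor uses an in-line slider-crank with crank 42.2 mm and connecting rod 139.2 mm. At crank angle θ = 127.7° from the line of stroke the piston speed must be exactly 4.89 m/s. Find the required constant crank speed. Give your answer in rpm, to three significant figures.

1730

For an in-line slider-crank, |v_piston| = rω|sinθ|·[1 + r cosθ/√(L² − r² sin²θ)].
With r = 0.0422 m, L = 0.1392 m, θ = 127.7°: the bracketed kinematic factor |dx/dθ| = 0.027013 m.
ω = v/|dx/dθ| = 4.89/0.027013 = 181.02 rad/s.
N = 60ω/(2π) = 1728.6 rpm.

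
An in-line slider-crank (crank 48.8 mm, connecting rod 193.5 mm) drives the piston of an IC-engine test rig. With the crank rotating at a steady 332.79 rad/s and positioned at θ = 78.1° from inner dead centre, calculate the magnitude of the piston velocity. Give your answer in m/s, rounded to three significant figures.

ω = 332.8 rad/s
For an in-line slider-crank, x = r cosθ + √(L² − r² sin²θ), so v = −rω sinθ·[1 + r cosθ/√(L² − r² sin²θ)].
With r = 0.0488 m, L = 0.1935 m, θ = 78.1°: √(L² − r² sin²θ) = 0.18752 m.
v = −0.0488·332.8·0.97851·[1 + 0.0488·0.20620/0.18752] = -16.744 m/s.
|v| = 16.744 m/s.

16.7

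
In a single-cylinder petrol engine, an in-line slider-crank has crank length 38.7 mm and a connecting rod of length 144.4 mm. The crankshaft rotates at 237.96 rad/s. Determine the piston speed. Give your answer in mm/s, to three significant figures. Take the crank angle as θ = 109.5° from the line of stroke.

ω = 238 rad/s
For an in-line slider-crank, x = r cosθ + √(L² − r² sin²θ), so v = −rω sinθ·[1 + r cosθ/√(L² − r² sin²θ)].
With r = 0.0387 m, L = 0.1444 m, θ = 109.5°: √(L² − r² sin²θ) = 0.13972 m.
v = −0.0387·238·0.94264·[1 + 0.0387·-0.33381/0.13972] = -7.8782 m/s.
|v| = 7.8782 m/s = 7878.2 mm/s.

7880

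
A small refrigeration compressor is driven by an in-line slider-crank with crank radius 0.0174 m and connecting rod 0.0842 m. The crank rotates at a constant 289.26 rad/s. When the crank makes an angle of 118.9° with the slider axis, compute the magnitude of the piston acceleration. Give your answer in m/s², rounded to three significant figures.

864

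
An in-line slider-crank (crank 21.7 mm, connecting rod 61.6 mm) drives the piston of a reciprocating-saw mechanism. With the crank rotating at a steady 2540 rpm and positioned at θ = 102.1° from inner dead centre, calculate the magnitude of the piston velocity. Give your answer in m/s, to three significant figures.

ω = 2π·2540/60 = 266 rad/s
For an in-line slider-crank, x = r cosθ + √(L² − r² sin²θ), so v = −rω sinθ·[1 + r cosθ/√(L² − r² sin²θ)].
With r = 0.0217 m, L = 0.0616 m, θ = 102.1°: √(L² − r² sin²θ) = 0.05783 m.
v = −0.0217·266·0.97778·[1 + 0.0217·-0.20962/0.05783] = -5.1998 m/s.
|v| = 5.1998 m/s.

5.20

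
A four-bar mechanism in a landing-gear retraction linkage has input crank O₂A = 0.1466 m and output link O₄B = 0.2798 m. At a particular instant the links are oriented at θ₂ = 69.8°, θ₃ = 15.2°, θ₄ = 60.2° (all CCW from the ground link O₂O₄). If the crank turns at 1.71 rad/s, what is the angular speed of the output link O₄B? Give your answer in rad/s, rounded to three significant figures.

ω₂ = 1.71 rad/s
Differentiating the loop-closure r₂e^{iθ₂}+r₃e^{iθ₃}=r₁+r₄e^{iθ₄} gives r₂ω₂e^{iθ₂}+r₃ω₃e^{iθ₃}=r₄ω₄e^{iθ₄}.
Eliminating the other unknown: ω₄ = r₂ω₂ sin(θ₂−θ₃) / [r₄ sin(θ₄−θ₃)].
Numerator sine = +0.81513; denominator sine = +0.70711.
Result = 0.1466·1.71·(+0.81513) / (0.2798·(+0.70711)) = +1.0328 rad/s; magnitude 1.0328 rad/s.

1.03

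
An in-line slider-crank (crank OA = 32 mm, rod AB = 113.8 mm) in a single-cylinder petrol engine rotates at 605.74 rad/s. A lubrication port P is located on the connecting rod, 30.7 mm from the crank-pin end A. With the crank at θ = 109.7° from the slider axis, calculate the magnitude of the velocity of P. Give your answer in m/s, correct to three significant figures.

ω = 605.7 rad/s.  Crank-pin speed |V_A| = rω = 19.384 m/s, perpendicular to OA.
Rod angle: sinφ = −(r/L) sinθ ⇒ φ = -15.351°; ω_rod = −rω cosθ/√(L²−r²sin²θ) = +59.542 rad/s.
V_P = V_A + ω_rod × AP, with AP = 0.0307 m along the rod.
Components: V_Px = −rω sinθ − a·ω_rod·sinφ = -17.765 m/s;  V_Py = rω cosθ + a·ω_rod·cosφ = -4.7714 m/s.
|V_P| = √(V_Px² + V_Py²) = 18.395 m/s.

18.4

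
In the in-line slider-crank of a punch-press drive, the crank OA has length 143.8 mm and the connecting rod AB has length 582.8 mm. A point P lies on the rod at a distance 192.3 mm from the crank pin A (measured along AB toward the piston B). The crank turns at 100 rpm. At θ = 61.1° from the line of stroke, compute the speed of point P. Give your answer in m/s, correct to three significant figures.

1.46

ω = 10.47 rad/s.  Crank-pin speed |V_A| = rω = 1.5059 m/s, perpendicular to OA.
Rod angle: sinφ = −(r/L) sinθ ⇒ φ = -12.475°; ω_rod = −rω cosθ/√(L²−r²sin²θ) = -1.2789 rad/s.
V_P = V_A + ω_rod × AP, with AP = 0.1923 m along the rod.
Components: V_Px = −rω sinθ − a·ω_rod·sinφ = -1.3715 m/s;  V_Py = rω cosθ + a·ω_rod·cosφ = +0.48763 m/s.
|V_P| = √(V_Px² + V_Py²) = 1.4556 m/s.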